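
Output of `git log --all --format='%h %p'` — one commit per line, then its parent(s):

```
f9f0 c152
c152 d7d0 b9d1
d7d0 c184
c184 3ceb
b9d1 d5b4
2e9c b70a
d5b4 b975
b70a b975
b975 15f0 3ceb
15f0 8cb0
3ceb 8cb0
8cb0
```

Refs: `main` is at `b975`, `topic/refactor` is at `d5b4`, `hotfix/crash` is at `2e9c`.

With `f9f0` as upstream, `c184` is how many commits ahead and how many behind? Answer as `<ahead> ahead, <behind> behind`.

0 ahead, 7 behind

Reachable from c184: {3ceb, 8cb0, c184}.
Reachable from f9f0: {15f0, 3ceb, 8cb0, b975, b9d1, c152, c184, d5b4, d7d0, f9f0}.
Only in c184's history (ahead): {} — 0.
Only in f9f0's history (behind): {15f0, b975, b9d1, c152, d5b4, d7d0, f9f0} — 7.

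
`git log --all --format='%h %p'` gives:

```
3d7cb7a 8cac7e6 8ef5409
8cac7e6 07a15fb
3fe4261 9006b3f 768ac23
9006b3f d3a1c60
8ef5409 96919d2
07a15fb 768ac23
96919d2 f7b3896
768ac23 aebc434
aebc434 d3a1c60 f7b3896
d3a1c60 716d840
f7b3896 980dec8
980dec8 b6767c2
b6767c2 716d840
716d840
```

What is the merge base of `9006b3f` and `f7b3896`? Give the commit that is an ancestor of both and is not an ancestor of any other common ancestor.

716d840

Ancestors of 9006b3f: {716d840, 9006b3f, d3a1c60}.
Ancestors of f7b3896: {716d840, 980dec8, b6767c2, f7b3896}.
Common ancestors: {716d840}.
The only common ancestor is 716d840, so it is the merge base.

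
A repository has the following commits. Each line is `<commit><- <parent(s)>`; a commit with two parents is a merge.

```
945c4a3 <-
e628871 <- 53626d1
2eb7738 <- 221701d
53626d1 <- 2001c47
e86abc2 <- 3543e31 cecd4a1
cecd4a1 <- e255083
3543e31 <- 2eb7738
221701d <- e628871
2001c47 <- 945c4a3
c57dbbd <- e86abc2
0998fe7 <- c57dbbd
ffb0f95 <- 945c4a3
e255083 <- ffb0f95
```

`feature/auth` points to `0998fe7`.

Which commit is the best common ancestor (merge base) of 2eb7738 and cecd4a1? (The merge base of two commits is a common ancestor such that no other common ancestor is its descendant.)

Ancestors of 2eb7738: {2001c47, 221701d, 2eb7738, 53626d1, 945c4a3, e628871}.
Ancestors of cecd4a1: {945c4a3, cecd4a1, e255083, ffb0f95}.
Common ancestors: {945c4a3}.
The only common ancestor is 945c4a3, so it is the merge base.

945c4a3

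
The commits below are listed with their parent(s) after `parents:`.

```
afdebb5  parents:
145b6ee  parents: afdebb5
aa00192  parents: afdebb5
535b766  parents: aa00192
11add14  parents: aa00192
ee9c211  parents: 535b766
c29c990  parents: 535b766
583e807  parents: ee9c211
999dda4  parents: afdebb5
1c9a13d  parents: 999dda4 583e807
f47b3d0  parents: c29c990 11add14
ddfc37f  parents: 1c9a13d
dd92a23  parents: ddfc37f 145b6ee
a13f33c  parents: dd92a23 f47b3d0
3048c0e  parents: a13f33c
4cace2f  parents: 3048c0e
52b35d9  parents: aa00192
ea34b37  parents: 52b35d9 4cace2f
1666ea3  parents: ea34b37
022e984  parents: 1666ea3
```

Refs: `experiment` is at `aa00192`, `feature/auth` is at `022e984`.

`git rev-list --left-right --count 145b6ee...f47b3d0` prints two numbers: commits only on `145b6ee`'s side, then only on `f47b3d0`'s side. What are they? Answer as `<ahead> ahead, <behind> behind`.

Reachable from 145b6ee: {145b6ee, afdebb5}.
Reachable from f47b3d0: {11add14, 535b766, aa00192, afdebb5, c29c990, f47b3d0}.
Only in 145b6ee's history (ahead): {145b6ee} — 1.
Only in f47b3d0's history (behind): {11add14, 535b766, aa00192, c29c990, f47b3d0} — 5.

1 ahead, 5 behind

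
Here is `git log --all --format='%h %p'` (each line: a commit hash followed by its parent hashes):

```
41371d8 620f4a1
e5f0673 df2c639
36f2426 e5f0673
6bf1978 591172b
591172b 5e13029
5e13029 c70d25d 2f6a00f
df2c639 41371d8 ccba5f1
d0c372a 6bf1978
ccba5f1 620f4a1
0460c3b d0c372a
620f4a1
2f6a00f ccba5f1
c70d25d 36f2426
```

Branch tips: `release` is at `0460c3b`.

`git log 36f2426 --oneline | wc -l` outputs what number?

6

Walking parent pointers from 36f2426: reachable set = {36f2426, 41371d8, 620f4a1, ccba5f1, df2c639, e5f0673}.
That is 6 commits.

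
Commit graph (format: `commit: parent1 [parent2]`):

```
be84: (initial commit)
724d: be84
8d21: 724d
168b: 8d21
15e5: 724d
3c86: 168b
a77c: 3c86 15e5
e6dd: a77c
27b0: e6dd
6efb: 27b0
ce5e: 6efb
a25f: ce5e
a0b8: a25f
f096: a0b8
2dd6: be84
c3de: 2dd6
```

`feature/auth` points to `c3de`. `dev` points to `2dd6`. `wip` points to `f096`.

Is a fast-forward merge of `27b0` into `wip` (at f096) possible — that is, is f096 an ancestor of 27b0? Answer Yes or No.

No

A fast-forward from f096 to 27b0 is possible iff f096 is an ancestor of 27b0.
Ancestors of 27b0: {15e5, 168b, 27b0, 3c86, 724d, 8d21, a77c, be84, e6dd}.
f096 is not among them, so fast-forward is not possible.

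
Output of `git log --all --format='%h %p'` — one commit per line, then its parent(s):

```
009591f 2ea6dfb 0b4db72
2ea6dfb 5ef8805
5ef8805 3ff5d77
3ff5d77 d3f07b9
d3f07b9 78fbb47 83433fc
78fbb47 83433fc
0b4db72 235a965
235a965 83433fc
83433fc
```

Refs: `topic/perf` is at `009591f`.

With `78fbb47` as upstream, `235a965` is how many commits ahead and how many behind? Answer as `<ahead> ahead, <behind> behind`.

1 ahead, 1 behind

Reachable from 235a965: {235a965, 83433fc}.
Reachable from 78fbb47: {78fbb47, 83433fc}.
Only in 235a965's history (ahead): {235a965} — 1.
Only in 78fbb47's history (behind): {78fbb47} — 1.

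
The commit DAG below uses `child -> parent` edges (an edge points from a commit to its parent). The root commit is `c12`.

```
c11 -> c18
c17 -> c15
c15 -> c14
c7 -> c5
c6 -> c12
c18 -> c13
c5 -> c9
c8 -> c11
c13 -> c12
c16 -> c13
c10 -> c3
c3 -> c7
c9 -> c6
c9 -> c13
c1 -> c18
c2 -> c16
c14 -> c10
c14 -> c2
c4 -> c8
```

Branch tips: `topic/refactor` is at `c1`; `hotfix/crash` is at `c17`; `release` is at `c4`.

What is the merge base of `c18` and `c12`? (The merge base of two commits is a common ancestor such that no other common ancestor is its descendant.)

Ancestors of c18: {c12, c13, c18}.
Ancestors of c12: {c12}.
Common ancestors: {c12}.
The only common ancestor is c12, so it is the merge base.

c12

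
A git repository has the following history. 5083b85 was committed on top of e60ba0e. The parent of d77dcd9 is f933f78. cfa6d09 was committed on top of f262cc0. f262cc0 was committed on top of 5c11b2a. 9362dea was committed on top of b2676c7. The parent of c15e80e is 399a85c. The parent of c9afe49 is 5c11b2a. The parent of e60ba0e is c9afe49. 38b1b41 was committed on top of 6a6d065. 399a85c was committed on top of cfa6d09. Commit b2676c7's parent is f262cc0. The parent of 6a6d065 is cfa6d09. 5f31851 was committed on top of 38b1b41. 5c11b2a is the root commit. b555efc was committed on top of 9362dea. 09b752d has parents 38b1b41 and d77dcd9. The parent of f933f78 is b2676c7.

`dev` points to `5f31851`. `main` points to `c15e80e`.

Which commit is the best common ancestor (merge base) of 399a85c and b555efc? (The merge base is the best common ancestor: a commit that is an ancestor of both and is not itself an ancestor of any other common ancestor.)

Ancestors of 399a85c: {399a85c, 5c11b2a, cfa6d09, f262cc0}.
Ancestors of b555efc: {5c11b2a, 9362dea, b2676c7, b555efc, f262cc0}.
Common ancestors: {5c11b2a, f262cc0}.
Among these, f262cc0 is not an ancestor of any other common ancestor — it is the merge base.

f262cc0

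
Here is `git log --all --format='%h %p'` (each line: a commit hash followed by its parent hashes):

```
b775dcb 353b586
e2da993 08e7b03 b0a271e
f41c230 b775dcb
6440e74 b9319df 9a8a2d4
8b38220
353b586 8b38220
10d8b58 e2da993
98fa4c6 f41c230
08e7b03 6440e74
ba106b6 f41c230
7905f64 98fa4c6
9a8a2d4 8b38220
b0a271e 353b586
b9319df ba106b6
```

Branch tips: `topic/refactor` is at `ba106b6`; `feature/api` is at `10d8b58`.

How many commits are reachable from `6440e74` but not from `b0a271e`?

Reachable from 6440e74: {353b586, 6440e74, 8b38220, 9a8a2d4, b775dcb, b9319df, ba106b6, f41c230}.
Reachable from b0a271e: {353b586, 8b38220, b0a271e}.
In 6440e74's history but not b0a271e's: {6440e74, 9a8a2d4, b775dcb, b9319df, ba106b6, f41c230} — 6 commits.

6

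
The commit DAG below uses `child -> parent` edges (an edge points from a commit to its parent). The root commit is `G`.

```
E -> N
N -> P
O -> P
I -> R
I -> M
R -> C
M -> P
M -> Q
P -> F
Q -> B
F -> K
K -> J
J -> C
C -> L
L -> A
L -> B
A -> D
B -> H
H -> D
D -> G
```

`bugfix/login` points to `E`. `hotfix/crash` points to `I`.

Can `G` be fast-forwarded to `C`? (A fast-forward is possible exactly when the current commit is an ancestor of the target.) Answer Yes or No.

Yes

A fast-forward from G to C is possible iff G is an ancestor of C.
Ancestors of C: {A, B, C, D, G, H, L}.
G is among them, so fast-forward is possible.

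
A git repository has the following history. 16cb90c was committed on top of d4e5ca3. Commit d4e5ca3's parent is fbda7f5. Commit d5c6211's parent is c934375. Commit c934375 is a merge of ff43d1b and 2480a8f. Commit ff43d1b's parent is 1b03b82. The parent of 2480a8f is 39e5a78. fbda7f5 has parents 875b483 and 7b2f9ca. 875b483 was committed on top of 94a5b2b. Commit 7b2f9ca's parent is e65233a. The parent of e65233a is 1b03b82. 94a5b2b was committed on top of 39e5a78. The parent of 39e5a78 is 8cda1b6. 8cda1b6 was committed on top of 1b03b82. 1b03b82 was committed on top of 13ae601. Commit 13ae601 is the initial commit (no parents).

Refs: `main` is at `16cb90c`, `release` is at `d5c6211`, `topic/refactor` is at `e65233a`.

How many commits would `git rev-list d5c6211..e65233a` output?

1

Reachable from e65233a: {13ae601, 1b03b82, e65233a}.
Reachable from d5c6211: {13ae601, 1b03b82, 2480a8f, 39e5a78, 8cda1b6, c934375, d5c6211, ff43d1b}.
In e65233a's history but not d5c6211's: {e65233a} — 1 commit.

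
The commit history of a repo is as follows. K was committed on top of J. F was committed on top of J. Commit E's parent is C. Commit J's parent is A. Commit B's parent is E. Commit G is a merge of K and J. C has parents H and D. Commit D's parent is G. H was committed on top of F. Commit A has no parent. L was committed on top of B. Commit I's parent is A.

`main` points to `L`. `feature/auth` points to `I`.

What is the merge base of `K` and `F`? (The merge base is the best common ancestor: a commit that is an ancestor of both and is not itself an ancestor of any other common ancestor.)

Ancestors of K: {A, J, K}.
Ancestors of F: {A, F, J}.
Common ancestors: {A, J}.
Among these, J is not an ancestor of any other common ancestor — it is the merge base.

J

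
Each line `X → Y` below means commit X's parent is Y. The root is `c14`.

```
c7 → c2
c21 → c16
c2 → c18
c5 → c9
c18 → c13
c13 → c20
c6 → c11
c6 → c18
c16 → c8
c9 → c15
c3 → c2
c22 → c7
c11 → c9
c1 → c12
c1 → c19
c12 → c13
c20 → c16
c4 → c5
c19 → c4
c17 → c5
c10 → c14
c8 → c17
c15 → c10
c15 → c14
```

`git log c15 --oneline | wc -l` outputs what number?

Walking parent pointers from c15: reachable set = {c10, c14, c15}.
That is 3 commits.

3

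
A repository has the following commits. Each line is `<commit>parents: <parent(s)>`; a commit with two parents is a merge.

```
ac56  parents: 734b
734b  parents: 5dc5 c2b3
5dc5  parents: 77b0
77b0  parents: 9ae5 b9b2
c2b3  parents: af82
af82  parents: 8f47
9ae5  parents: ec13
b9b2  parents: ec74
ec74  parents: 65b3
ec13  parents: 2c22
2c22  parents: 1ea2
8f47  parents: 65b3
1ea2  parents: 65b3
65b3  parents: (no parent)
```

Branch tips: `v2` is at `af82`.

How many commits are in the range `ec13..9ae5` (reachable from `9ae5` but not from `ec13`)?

1

Reachable from 9ae5: {1ea2, 2c22, 65b3, 9ae5, ec13}.
Reachable from ec13: {1ea2, 2c22, 65b3, ec13}.
In 9ae5's history but not ec13's: {9ae5} — 1 commit.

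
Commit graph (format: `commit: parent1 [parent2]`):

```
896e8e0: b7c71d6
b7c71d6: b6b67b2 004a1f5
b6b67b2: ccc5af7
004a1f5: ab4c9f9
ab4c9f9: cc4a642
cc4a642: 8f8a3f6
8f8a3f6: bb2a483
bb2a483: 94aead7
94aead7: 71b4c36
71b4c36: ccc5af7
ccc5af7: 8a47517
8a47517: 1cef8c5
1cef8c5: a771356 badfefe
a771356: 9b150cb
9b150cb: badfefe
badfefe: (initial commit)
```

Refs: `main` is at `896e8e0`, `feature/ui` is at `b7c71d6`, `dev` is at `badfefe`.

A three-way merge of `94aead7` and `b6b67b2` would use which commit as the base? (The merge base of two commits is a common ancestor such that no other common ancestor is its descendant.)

ccc5af7

Ancestors of 94aead7: {1cef8c5, 71b4c36, 8a47517, 94aead7, 9b150cb, a771356, badfefe, ccc5af7}.
Ancestors of b6b67b2: {1cef8c5, 8a47517, 9b150cb, a771356, b6b67b2, badfefe, ccc5af7}.
Common ancestors: {1cef8c5, 8a47517, 9b150cb, a771356, badfefe, ccc5af7}.
Among these, ccc5af7 is not an ancestor of any other common ancestor — it is the merge base.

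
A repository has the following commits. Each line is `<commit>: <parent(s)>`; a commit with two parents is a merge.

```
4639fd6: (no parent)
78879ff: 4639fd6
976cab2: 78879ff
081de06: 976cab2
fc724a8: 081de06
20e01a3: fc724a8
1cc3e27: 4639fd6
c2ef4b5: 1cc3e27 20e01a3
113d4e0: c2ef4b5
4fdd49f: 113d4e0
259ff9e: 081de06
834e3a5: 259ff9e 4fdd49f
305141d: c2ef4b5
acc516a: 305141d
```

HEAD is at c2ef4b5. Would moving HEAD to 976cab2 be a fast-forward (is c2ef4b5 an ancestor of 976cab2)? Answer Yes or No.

A fast-forward from c2ef4b5 to 976cab2 is possible iff c2ef4b5 is an ancestor of 976cab2.
Ancestors of 976cab2: {4639fd6, 78879ff, 976cab2}.
c2ef4b5 is not among them, so fast-forward is not possible.

No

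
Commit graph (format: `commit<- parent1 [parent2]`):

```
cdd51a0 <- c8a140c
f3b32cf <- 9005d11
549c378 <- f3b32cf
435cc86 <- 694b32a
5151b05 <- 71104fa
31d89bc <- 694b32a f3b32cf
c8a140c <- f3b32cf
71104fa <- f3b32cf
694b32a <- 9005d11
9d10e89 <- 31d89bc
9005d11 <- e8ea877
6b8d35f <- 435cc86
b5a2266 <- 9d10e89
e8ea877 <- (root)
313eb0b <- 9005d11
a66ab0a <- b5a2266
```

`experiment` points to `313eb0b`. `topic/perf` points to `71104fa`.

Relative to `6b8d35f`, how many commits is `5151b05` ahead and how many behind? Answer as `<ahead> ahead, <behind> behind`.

Reachable from 5151b05: {5151b05, 71104fa, 9005d11, e8ea877, f3b32cf}.
Reachable from 6b8d35f: {435cc86, 694b32a, 6b8d35f, 9005d11, e8ea877}.
Only in 5151b05's history (ahead): {5151b05, 71104fa, f3b32cf} — 3.
Only in 6b8d35f's history (behind): {435cc86, 694b32a, 6b8d35f} — 3.

3 ahead, 3 behind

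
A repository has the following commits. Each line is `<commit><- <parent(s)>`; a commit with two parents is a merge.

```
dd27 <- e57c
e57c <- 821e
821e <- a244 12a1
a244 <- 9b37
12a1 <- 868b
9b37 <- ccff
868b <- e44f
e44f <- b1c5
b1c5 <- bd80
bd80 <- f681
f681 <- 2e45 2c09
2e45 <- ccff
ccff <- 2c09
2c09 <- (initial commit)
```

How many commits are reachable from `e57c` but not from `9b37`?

10

Reachable from e57c: {12a1, 2c09, 2e45, 821e, 868b, 9b37, a244, b1c5, bd80, ccff, e44f, e57c, f681}.
Reachable from 9b37: {2c09, 9b37, ccff}.
In e57c's history but not 9b37's: {12a1, 2e45, 821e, 868b, a244, b1c5, bd80, e44f, e57c, f681} — 10 commits.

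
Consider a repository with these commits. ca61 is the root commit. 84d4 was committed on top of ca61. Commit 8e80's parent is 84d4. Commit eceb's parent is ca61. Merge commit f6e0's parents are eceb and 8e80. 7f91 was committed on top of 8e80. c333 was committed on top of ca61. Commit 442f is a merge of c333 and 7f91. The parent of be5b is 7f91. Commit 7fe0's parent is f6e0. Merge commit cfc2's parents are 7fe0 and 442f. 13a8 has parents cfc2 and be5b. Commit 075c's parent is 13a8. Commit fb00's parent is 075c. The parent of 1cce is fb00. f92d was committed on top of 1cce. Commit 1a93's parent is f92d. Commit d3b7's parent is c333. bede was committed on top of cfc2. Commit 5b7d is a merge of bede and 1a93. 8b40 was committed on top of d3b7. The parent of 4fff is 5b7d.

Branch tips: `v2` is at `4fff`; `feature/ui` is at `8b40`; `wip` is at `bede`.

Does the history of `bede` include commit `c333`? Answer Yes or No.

Ancestors of bede (commits reachable by following parents): {442f, 7f91, 7fe0, 84d4, 8e80, bede, c333, ca61, cfc2, eceb, f6e0}.
c333 is in that set, so it is an ancestor of bede.

Yes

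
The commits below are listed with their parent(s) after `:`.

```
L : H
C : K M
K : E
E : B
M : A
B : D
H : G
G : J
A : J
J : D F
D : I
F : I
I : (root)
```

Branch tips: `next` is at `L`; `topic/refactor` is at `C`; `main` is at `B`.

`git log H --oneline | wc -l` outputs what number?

Walking parent pointers from H: reachable set = {D, F, G, H, I, J}.
That is 6 commits.

6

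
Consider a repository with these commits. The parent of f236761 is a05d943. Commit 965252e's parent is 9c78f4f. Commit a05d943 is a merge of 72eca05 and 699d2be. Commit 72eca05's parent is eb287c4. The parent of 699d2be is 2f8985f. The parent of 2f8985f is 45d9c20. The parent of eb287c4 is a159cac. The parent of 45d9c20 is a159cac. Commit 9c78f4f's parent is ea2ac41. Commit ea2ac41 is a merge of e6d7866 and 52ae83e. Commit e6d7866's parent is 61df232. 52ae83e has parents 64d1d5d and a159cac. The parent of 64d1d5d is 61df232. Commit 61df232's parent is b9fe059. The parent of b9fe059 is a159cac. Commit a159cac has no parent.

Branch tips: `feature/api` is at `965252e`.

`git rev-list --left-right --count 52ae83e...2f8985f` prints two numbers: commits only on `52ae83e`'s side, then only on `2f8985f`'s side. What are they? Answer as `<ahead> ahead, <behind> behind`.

Reachable from 52ae83e: {52ae83e, 61df232, 64d1d5d, a159cac, b9fe059}.
Reachable from 2f8985f: {2f8985f, 45d9c20, a159cac}.
Only in 52ae83e's history (ahead): {52ae83e, 61df232, 64d1d5d, b9fe059} — 4.
Only in 2f8985f's history (behind): {2f8985f, 45d9c20} — 2.

4 ahead, 2 behind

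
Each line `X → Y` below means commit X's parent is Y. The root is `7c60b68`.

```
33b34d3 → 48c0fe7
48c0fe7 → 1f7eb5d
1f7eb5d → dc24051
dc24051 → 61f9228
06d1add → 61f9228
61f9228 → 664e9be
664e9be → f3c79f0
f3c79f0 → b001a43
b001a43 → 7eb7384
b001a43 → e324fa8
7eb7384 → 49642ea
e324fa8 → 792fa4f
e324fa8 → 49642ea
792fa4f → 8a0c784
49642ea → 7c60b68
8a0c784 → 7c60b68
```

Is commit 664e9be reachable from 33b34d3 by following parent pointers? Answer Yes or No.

Ancestors of 33b34d3 (commits reachable by following parents): {1f7eb5d, 33b34d3, 48c0fe7, 49642ea, 61f9228, 664e9be, 792fa4f, 7c60b68, 7eb7384, 8a0c784, b001a43, dc24051, e324fa8, f3c79f0}.
664e9be is in that set, so it is an ancestor of 33b34d3.

Yes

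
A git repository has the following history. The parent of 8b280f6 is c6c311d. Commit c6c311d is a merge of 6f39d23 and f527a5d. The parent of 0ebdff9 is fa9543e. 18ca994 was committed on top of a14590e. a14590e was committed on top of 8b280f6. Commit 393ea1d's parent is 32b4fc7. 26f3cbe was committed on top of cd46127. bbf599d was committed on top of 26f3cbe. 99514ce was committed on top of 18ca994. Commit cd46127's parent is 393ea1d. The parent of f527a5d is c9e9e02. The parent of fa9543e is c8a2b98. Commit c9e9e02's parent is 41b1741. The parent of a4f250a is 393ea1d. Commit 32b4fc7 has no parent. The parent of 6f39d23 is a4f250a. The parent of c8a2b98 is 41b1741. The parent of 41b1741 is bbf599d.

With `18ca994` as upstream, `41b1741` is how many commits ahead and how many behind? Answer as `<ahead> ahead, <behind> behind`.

Reachable from 41b1741: {26f3cbe, 32b4fc7, 393ea1d, 41b1741, bbf599d, cd46127}.
Reachable from 18ca994: {18ca994, 26f3cbe, 32b4fc7, 393ea1d, 41b1741, 6f39d23, 8b280f6, a14590e, a4f250a, bbf599d, c6c311d, c9e9e02, cd46127, f527a5d}.
Only in 41b1741's history (ahead): {} — 0.
Only in 18ca994's history (behind): {18ca994, 6f39d23, 8b280f6, a14590e, a4f250a, c6c311d, c9e9e02, f527a5d} — 8.

0 ahead, 8 behind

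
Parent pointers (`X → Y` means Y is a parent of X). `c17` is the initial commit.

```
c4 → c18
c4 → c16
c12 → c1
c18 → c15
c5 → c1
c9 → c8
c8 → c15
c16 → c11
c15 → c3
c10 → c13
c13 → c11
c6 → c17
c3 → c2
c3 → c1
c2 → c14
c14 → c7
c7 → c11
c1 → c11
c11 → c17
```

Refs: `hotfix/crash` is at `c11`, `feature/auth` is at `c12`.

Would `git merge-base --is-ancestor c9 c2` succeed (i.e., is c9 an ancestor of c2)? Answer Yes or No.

No

Ancestors of c2: {c11, c14, c17, c2, c7}.
c9 is not in that set, so it is not an ancestor of c2.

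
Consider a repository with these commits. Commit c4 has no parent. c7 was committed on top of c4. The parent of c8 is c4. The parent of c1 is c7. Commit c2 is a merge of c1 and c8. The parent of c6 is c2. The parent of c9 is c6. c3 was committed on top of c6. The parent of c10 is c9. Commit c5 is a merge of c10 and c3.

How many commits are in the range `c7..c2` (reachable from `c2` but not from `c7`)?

Reachable from c2: {c1, c2, c4, c7, c8}.
Reachable from c7: {c4, c7}.
In c2's history but not c7's: {c1, c2, c8} — 3 commits.

3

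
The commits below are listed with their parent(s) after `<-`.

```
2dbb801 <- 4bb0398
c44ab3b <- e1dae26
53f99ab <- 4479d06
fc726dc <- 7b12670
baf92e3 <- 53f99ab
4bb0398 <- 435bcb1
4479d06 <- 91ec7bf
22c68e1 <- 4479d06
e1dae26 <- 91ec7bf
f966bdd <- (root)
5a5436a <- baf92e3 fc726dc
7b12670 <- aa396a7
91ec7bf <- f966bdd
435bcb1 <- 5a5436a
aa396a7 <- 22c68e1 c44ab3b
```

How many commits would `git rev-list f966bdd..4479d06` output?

2

Reachable from 4479d06: {4479d06, 91ec7bf, f966bdd}.
Reachable from f966bdd: {f966bdd}.
In 4479d06's history but not f966bdd's: {4479d06, 91ec7bf} — 2 commits.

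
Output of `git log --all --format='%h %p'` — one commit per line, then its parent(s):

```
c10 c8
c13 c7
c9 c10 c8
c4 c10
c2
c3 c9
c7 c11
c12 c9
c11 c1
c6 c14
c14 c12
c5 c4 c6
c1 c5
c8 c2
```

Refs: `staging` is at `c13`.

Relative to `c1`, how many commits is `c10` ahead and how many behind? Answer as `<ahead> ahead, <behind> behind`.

0 ahead, 7 behind

Reachable from c10: {c10, c2, c8}.
Reachable from c1: {c1, c10, c12, c14, c2, c4, c5, c6, c8, c9}.
Only in c10's history (ahead): {} — 0.
Only in c1's history (behind): {c1, c12, c14, c4, c5, c6, c9} — 7.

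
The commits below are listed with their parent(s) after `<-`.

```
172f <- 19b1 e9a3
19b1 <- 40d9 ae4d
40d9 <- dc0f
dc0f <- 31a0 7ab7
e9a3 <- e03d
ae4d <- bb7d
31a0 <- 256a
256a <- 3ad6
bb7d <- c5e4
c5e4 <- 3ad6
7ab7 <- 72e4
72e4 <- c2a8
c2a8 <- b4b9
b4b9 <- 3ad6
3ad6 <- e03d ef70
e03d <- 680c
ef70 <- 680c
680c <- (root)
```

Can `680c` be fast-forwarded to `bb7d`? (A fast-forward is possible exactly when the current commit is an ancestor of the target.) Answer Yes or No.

A fast-forward from 680c to bb7d is possible iff 680c is an ancestor of bb7d.
Ancestors of bb7d: {3ad6, 680c, bb7d, c5e4, e03d, ef70}.
680c is among them, so fast-forward is possible.

Yes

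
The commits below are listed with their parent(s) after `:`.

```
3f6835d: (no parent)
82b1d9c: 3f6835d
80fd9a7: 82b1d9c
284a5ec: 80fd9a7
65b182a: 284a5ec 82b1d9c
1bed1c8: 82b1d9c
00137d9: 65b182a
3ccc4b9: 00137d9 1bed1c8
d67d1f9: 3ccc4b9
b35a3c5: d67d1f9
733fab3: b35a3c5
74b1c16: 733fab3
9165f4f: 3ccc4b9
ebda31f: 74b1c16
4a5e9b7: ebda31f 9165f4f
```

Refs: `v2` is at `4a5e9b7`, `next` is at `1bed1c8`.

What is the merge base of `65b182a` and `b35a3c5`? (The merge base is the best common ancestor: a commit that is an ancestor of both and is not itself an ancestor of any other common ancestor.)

Ancestors of 65b182a: {284a5ec, 3f6835d, 65b182a, 80fd9a7, 82b1d9c}.
Ancestors of b35a3c5: {00137d9, 1bed1c8, 284a5ec, 3ccc4b9, 3f6835d, 65b182a, 80fd9a7, 82b1d9c, b35a3c5, d67d1f9}.
Common ancestors: {284a5ec, 3f6835d, 65b182a, 80fd9a7, 82b1d9c}.
Among these, 65b182a is not an ancestor of any other common ancestor — it is the merge base.

65b182a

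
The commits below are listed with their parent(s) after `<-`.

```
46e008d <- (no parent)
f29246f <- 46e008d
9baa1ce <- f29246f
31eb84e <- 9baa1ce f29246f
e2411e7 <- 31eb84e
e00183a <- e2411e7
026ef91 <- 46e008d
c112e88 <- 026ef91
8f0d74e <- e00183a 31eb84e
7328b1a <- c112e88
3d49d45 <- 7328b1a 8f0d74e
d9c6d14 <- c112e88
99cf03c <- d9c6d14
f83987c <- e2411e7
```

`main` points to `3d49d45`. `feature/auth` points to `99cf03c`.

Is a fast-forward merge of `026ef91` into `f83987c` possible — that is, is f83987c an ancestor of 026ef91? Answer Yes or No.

No

A fast-forward from f83987c to 026ef91 is possible iff f83987c is an ancestor of 026ef91.
Ancestors of 026ef91: {026ef91, 46e008d}.
f83987c is not among them, so fast-forward is not possible.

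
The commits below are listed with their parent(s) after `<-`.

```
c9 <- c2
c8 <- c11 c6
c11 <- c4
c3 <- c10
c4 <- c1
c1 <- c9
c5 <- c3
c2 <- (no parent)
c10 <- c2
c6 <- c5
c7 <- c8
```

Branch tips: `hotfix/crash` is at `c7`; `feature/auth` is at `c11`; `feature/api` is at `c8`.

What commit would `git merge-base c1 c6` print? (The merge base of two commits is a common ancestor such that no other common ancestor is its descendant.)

Ancestors of c1: {c1, c2, c9}.
Ancestors of c6: {c10, c2, c3, c5, c6}.
Common ancestors: {c2}.
The only common ancestor is c2, so it is the merge base.

c2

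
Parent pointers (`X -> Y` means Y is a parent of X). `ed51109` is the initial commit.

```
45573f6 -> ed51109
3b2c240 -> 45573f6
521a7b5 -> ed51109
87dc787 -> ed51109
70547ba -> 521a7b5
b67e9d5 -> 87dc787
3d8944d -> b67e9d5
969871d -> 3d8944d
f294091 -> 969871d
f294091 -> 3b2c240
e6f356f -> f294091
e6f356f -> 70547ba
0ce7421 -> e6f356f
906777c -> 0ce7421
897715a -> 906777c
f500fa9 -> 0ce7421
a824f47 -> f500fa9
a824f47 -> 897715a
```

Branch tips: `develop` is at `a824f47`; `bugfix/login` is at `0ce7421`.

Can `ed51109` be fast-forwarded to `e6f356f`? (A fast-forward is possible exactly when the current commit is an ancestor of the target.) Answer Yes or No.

A fast-forward from ed51109 to e6f356f is possible iff ed51109 is an ancestor of e6f356f.
Ancestors of e6f356f: {3b2c240, 3d8944d, 45573f6, 521a7b5, 70547ba, 87dc787, 969871d, b67e9d5, e6f356f, ed51109, f294091}.
ed51109 is among them, so fast-forward is possible.

Yes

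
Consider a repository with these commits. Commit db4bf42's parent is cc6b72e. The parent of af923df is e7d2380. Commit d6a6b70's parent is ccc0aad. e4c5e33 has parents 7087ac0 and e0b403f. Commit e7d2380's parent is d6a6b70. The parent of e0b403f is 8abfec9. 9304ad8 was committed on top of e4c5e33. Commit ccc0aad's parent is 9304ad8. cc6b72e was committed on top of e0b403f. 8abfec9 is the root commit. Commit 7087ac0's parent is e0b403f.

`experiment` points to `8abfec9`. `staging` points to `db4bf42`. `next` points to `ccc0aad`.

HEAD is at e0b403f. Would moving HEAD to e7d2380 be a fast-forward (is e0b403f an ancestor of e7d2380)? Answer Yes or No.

A fast-forward from e0b403f to e7d2380 is possible iff e0b403f is an ancestor of e7d2380.
Ancestors of e7d2380: {7087ac0, 8abfec9, 9304ad8, ccc0aad, d6a6b70, e0b403f, e4c5e33, e7d2380}.
e0b403f is among them, so fast-forward is possible.

Yes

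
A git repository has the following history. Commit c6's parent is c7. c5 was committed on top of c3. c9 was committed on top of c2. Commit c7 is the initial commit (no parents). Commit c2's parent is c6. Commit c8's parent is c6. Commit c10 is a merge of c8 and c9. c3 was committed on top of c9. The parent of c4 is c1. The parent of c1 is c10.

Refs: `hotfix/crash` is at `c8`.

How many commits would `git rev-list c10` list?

Walking parent pointers from c10: reachable set = {c10, c2, c6, c7, c8, c9}.
That is 6 commits.

6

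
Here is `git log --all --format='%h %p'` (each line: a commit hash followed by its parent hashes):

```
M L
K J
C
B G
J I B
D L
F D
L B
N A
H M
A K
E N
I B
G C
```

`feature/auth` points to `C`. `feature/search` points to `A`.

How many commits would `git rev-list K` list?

Walking parent pointers from K: reachable set = {B, C, G, I, J, K}.
That is 6 commits.

6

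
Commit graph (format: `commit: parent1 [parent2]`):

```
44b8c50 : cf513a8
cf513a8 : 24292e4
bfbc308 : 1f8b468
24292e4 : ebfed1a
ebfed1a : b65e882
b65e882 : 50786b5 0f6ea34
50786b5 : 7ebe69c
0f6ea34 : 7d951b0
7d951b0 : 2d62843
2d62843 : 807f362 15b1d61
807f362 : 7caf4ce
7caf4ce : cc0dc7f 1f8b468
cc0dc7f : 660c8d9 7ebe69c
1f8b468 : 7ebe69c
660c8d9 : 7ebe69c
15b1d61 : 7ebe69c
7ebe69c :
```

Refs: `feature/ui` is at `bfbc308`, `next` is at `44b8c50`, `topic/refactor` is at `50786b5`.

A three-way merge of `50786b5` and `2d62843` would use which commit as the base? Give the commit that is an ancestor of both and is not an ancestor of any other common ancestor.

Ancestors of 50786b5: {50786b5, 7ebe69c}.
Ancestors of 2d62843: {15b1d61, 1f8b468, 2d62843, 660c8d9, 7caf4ce, 7ebe69c, 807f362, cc0dc7f}.
Common ancestors: {7ebe69c}.
The only common ancestor is 7ebe69c, so it is the merge base.

7ebe69c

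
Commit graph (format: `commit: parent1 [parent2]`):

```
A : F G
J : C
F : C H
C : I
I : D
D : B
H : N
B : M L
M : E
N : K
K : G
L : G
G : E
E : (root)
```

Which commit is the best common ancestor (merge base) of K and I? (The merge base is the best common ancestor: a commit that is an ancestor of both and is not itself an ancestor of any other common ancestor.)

G

Ancestors of K: {E, G, K}.
Ancestors of I: {B, D, E, G, I, L, M}.
Common ancestors: {E, G}.
Among these, G is not an ancestor of any other common ancestor — it is the merge base.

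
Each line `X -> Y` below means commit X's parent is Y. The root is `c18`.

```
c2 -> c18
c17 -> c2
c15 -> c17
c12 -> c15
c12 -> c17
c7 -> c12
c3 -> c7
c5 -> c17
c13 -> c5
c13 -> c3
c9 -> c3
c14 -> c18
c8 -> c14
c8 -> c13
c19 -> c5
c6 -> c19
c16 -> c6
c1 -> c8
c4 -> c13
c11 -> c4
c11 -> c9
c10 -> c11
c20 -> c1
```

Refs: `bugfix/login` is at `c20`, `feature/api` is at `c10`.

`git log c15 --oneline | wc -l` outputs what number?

4

Walking parent pointers from c15: reachable set = {c15, c17, c18, c2}.
That is 4 commits.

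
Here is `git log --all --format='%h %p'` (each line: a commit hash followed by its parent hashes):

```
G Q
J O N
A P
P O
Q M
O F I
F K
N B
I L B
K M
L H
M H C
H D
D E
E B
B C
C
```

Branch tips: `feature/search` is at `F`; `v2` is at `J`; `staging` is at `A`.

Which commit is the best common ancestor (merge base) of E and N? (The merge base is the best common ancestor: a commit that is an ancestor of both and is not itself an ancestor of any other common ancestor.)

Ancestors of E: {B, C, E}.
Ancestors of N: {B, C, N}.
Common ancestors: {B, C}.
Among these, B is not an ancestor of any other common ancestor — it is the merge base.

B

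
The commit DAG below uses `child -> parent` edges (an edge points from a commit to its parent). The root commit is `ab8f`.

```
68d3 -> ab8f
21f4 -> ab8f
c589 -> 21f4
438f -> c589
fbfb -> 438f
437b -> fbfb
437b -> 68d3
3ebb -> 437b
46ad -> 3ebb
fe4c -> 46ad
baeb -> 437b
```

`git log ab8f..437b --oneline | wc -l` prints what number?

Reachable from 437b: {21f4, 437b, 438f, 68d3, ab8f, c589, fbfb}.
Reachable from ab8f: {ab8f}.
In 437b's history but not ab8f's: {21f4, 437b, 438f, 68d3, c589, fbfb} — 6 commits.

6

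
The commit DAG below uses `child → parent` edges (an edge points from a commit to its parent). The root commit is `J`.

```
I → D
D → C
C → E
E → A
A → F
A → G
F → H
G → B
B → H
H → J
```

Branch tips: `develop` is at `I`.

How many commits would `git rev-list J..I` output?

9

Reachable from I: {A, B, C, D, E, F, G, H, I, J}.
Reachable from J: {J}.
In I's history but not J's: {A, B, C, D, E, F, G, H, I} — 9 commits.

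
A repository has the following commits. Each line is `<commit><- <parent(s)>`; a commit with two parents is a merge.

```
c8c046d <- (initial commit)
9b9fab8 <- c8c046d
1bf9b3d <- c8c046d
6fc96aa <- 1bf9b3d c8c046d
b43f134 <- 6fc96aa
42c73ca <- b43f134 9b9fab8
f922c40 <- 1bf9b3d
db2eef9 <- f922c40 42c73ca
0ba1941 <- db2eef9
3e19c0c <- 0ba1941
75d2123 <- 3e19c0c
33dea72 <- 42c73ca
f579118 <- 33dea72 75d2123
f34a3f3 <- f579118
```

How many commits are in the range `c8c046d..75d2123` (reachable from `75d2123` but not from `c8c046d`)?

10

Reachable from 75d2123: {0ba1941, 1bf9b3d, 3e19c0c, 42c73ca, 6fc96aa, 75d2123, 9b9fab8, b43f134, c8c046d, db2eef9, f922c40}.
Reachable from c8c046d: {c8c046d}.
In 75d2123's history but not c8c046d's: {0ba1941, 1bf9b3d, 3e19c0c, 42c73ca, 6fc96aa, 75d2123, 9b9fab8, b43f134, db2eef9, f922c40} — 10 commits.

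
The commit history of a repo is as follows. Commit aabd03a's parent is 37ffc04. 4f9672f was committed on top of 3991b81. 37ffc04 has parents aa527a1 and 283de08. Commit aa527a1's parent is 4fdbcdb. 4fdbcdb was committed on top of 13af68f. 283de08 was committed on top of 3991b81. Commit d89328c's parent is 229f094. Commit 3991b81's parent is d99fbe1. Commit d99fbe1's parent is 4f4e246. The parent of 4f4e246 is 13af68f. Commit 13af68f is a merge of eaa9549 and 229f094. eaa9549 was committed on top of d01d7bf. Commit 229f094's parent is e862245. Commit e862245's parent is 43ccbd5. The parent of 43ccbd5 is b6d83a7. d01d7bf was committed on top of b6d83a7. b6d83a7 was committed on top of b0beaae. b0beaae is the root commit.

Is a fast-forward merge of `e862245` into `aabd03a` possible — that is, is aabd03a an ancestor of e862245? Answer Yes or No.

A fast-forward from aabd03a to e862245 is possible iff aabd03a is an ancestor of e862245.
Ancestors of e862245: {43ccbd5, b0beaae, b6d83a7, e862245}.
aabd03a is not among them, so fast-forward is not possible.

No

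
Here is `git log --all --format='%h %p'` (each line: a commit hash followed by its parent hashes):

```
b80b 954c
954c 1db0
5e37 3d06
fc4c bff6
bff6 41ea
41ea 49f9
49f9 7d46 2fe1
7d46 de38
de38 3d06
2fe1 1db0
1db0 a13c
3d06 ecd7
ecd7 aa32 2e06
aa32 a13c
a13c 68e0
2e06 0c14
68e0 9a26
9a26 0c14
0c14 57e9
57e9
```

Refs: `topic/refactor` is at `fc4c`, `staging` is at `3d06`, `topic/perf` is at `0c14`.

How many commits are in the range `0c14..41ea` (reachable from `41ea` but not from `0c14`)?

13

Reachable from 41ea: {0c14, 1db0, 2e06, 2fe1, 3d06, 41ea, 49f9, 57e9, 68e0, 7d46, 9a26, a13c, aa32, de38, ecd7}.
Reachable from 0c14: {0c14, 57e9}.
In 41ea's history but not 0c14's: {1db0, 2e06, 2fe1, 3d06, 41ea, 49f9, 68e0, 7d46, 9a26, a13c, aa32, de38, ecd7} — 13 commits.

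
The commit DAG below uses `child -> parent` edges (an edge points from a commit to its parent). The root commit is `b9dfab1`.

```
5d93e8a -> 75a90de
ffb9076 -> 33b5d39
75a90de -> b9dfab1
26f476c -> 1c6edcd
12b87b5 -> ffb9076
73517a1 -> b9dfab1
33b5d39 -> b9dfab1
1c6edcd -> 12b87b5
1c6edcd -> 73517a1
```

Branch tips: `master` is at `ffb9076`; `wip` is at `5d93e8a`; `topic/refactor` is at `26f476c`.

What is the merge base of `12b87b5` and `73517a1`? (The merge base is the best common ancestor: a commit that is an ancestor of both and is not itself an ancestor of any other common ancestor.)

b9dfab1

Ancestors of 12b87b5: {12b87b5, 33b5d39, b9dfab1, ffb9076}.
Ancestors of 73517a1: {73517a1, b9dfab1}.
Common ancestors: {b9dfab1}.
The only common ancestor is b9dfab1, so it is the merge base.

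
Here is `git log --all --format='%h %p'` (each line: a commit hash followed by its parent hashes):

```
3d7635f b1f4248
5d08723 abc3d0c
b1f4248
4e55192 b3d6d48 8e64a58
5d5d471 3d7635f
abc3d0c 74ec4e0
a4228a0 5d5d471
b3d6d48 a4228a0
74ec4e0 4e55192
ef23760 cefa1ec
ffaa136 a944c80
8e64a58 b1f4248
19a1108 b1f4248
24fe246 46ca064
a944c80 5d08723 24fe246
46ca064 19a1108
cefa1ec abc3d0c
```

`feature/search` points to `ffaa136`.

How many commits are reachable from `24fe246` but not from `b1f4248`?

3

Reachable from 24fe246: {19a1108, 24fe246, 46ca064, b1f4248}.
Reachable from b1f4248: {b1f4248}.
In 24fe246's history but not b1f4248's: {19a1108, 24fe246, 46ca064} — 3 commits.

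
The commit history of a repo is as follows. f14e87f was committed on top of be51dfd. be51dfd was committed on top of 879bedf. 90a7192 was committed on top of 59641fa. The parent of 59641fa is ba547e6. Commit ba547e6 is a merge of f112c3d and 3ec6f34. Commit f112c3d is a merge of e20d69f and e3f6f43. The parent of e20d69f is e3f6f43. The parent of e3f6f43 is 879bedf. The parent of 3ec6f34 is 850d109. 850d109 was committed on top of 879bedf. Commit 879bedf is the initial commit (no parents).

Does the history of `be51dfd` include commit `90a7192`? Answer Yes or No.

No

Ancestors of be51dfd: {879bedf, be51dfd}.
90a7192 is not in that set, so it is not an ancestor of be51dfd.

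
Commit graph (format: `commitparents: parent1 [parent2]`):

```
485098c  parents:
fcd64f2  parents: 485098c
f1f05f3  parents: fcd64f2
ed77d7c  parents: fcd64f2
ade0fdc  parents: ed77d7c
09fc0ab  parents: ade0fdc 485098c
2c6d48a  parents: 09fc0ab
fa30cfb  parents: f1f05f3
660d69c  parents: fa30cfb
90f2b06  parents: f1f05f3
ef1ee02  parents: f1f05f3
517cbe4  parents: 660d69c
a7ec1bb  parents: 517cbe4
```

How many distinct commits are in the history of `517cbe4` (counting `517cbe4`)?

Walking parent pointers from 517cbe4: reachable set = {485098c, 517cbe4, 660d69c, f1f05f3, fa30cfb, fcd64f2}.
That is 6 commits.

6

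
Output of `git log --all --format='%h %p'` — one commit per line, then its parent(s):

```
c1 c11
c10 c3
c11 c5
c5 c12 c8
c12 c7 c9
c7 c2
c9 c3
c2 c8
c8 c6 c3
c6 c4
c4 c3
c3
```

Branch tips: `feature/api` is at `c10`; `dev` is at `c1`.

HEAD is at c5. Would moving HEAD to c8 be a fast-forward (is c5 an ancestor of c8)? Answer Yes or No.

No

A fast-forward from c5 to c8 is possible iff c5 is an ancestor of c8.
Ancestors of c8: {c3, c4, c6, c8}.
c5 is not among them, so fast-forward is not possible.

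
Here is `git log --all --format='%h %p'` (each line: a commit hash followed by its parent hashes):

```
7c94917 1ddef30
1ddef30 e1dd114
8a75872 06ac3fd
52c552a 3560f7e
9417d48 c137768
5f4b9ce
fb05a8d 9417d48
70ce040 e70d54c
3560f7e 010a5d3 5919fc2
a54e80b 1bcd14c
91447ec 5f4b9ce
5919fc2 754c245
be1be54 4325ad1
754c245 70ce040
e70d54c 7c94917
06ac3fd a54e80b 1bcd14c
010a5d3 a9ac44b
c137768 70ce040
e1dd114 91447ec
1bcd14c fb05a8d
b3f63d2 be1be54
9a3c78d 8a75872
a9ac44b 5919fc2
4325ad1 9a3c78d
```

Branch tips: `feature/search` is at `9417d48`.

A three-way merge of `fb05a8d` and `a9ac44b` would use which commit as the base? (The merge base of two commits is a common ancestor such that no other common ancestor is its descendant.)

Ancestors of fb05a8d: {1ddef30, 5f4b9ce, 70ce040, 7c94917, 91447ec, 9417d48, c137768, e1dd114, e70d54c, fb05a8d}.
Ancestors of a9ac44b: {1ddef30, 5919fc2, 5f4b9ce, 70ce040, 754c245, 7c94917, 91447ec, a9ac44b, e1dd114, e70d54c}.
Common ancestors: {1ddef30, 5f4b9ce, 70ce040, 7c94917, 91447ec, e1dd114, e70d54c}.
Among these, 70ce040 is not an ancestor of any other common ancestor — it is the merge base.

70ce040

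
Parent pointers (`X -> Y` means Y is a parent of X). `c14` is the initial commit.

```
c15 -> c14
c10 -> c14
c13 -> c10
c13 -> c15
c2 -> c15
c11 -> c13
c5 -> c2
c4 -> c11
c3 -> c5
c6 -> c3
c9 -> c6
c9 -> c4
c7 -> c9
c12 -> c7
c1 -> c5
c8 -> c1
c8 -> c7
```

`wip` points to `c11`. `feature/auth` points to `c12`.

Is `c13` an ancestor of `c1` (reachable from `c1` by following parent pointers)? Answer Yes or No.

Ancestors of c1: {c1, c14, c15, c2, c5}.
c13 is not in that set, so it is not an ancestor of c1.

No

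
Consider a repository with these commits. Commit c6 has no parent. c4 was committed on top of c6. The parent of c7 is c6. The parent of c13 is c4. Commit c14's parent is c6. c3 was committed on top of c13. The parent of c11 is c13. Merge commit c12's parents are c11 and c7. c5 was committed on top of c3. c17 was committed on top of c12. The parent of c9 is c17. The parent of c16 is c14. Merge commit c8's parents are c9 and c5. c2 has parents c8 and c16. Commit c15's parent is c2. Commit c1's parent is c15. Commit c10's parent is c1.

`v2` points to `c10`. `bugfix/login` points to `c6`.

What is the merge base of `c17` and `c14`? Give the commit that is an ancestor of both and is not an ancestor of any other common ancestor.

c6

Ancestors of c17: {c11, c12, c13, c17, c4, c6, c7}.
Ancestors of c14: {c14, c6}.
Common ancestors: {c6}.
The only common ancestor is c6, so it is the merge base.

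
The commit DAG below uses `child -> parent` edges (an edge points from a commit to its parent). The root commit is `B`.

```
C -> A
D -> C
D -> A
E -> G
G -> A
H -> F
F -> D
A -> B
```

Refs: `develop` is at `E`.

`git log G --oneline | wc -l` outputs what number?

3

Walking parent pointers from G: reachable set = {A, B, G}.
That is 3 commits.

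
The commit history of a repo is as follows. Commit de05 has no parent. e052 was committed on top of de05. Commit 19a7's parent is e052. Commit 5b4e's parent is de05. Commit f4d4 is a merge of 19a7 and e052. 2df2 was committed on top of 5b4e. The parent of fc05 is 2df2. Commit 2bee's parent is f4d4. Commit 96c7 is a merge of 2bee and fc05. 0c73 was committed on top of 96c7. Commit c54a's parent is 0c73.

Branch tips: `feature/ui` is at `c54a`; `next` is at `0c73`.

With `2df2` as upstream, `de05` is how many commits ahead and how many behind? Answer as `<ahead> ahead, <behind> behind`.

Reachable from de05: {de05}.
Reachable from 2df2: {2df2, 5b4e, de05}.
Only in de05's history (ahead): {} — 0.
Only in 2df2's history (behind): {2df2, 5b4e} — 2.

0 ahead, 2 behind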